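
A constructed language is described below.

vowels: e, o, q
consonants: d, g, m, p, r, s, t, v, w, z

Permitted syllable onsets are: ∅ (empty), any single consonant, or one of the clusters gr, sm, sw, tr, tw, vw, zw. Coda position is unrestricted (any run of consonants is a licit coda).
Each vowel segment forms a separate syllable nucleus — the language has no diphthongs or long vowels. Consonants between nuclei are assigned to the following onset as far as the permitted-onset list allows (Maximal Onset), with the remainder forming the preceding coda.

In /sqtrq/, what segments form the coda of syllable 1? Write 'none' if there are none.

Nuclei (vowels): q, q → 2 syllables.
σ1/σ2 boundary: cluster /tr/ — /tr/ is itself a permitted onset, so the whole cluster goes right; preceding coda = ∅.
Putting it together: sq.trq.
Syllable 1 is /sq/: onset /s/, nucleus /q/, coda ∅.

none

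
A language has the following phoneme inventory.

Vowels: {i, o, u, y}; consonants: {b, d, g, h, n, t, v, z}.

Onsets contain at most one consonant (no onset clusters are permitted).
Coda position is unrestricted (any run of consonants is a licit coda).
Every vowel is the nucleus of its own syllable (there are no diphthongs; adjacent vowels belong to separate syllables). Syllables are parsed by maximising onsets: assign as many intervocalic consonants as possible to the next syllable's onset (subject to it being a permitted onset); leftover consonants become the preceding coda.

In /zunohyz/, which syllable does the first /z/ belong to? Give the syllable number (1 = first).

Nuclei (vowels): u, o, y → 3 syllables.
V1 /u/ – V2 /o/: just /n/ — single C goes to the following onset.
V2 /o/ – V3 /y/: /h/ is a single consonant, so it becomes the next onset.
Putting it together: zu.no.hyz.
The first /z/ is in the onset of syllable 1 (/zu/).

1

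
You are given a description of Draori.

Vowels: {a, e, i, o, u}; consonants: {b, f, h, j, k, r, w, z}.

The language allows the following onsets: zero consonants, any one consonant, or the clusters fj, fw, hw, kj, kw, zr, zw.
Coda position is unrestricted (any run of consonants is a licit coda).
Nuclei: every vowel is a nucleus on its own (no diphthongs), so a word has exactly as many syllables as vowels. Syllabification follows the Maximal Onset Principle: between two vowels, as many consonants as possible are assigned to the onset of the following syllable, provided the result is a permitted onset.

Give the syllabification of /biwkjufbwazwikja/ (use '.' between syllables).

Nuclei (vowels): i, u, a, i, a → 5 syllables.
V1 /i/ – V2 /u/: /wkj/ splits as /w/ + /kj/ (/kj/ is the longest suffix that is a licit onset).
V2 /u/ – V3 /a/: cluster /fbw/ — the longest permitted-onset suffix is /w/; onset = /w/, preceding coda = /fb/.
V3 /a/ – V4 /i/: /zw/ — entire cluster is a permitted onset → onset /zw/, coda ∅.
V4 /i/ – V5 /a/: /kj/ — entire cluster is a permitted onset → onset /kj/, coda ∅.

biw.kjufb.wa.zwi.kja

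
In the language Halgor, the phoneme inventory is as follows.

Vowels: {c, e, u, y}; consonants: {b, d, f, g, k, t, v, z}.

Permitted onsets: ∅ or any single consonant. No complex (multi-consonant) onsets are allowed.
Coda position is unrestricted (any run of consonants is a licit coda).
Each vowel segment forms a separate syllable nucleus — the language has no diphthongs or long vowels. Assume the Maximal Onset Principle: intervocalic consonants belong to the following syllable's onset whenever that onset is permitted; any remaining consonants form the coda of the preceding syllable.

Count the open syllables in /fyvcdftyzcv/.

2

Vowels present: y, c, y, c; each is a nucleus, giving 4 syllables.
σ1/σ2 boundary: just /v/ — single C goes to the following onset.
σ2/σ3 boundary: /dft/ — longest licit onset from the right is /t/, leaving /df/ as coda.
σ3/σ4 boundary: just /z/ — single C goes to the following onset.
Syllabification: fy.vcdf.ty.zcv.
Classifying each syllable: /fy/ (open), /vcdf/ (closed), /ty/ (open), /zcv/ (closed).
Open syllables: 2.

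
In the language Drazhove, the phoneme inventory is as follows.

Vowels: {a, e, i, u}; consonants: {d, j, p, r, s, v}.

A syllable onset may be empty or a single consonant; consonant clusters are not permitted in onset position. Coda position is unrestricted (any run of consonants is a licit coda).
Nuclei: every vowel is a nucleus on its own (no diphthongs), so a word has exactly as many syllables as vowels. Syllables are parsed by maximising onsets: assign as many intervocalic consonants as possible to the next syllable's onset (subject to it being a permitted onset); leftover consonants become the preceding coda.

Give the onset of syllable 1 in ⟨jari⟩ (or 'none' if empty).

Nuclei (vowels): a, i → 2 syllables.
V1 /a/ – V2 /i/: /r/ is a single consonant, so it becomes the next onset.
Putting it together: ja.ri.
Syllable 1 is /ja/: onset /j/, nucleus /a/, coda ∅.

j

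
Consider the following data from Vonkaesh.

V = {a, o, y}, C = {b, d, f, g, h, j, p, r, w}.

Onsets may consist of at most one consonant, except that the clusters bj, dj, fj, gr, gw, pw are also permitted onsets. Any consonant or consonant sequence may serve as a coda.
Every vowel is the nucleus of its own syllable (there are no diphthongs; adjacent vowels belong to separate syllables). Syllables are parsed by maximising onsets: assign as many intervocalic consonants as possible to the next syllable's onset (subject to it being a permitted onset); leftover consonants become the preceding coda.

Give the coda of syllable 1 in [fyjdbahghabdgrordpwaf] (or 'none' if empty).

Vowels present: y, a, a, o, a; each is a nucleus, giving 5 syllables.
V1 /y/ – V2 /a/: /jdb/; trying suffixes from longest down, /b/ is the first permitted one, so coda /jd/ | onset /b/.
V2 /a/ – V3 /a/: /hgh/ splits as /hg/ + /h/ (/h/ is the longest suffix that is a licit onset).
V3 /a/ – V4 /o/: cluster /bdgr/ — the longest permitted-onset suffix is /gr/; onset = /gr/, preceding coda = /bd/.
V4 /o/ – V5 /a/: /rdpw/ splits as /rd/ + /pw/ (/pw/ is the longest suffix that is a licit onset).
Syllabification: fyjd.bahg.habd.grord.pwaf.
Syllable 1 is /fyjd/: onset /f/, nucleus /y/, coda /jd/.

jd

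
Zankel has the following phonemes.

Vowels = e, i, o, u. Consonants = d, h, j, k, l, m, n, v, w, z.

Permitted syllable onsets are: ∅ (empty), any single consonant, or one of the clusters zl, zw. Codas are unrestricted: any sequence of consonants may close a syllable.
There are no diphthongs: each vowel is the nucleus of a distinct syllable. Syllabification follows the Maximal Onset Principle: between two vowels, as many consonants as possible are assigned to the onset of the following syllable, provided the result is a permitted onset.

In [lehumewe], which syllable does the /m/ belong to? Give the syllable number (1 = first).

The vowels are e, u, e, e — 4 nuclei, so 4 syllables.
Between /e/ (V1) and /u/ (V2): just /h/ — single C goes to the following onset.
Between /u/ (V2) and /e/ (V3): /m/ is a single consonant, so it becomes the next onset.
Between /e/ (V3) and /e/ (V4): /w/ → onset of the next syllable (single consonants are always licit onsets).
Syllabification: le.hu.me.we.
The /m/ is in the onset of syllable 3 (/me/).

3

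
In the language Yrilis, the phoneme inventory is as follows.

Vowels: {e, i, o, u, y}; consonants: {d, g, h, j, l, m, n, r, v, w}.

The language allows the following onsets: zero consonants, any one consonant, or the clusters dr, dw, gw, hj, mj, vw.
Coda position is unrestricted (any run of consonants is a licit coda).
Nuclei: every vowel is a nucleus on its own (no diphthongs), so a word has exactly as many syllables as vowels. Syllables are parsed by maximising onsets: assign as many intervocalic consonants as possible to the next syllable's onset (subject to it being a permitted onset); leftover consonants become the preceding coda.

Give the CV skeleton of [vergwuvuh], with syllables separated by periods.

CVC.CCV.CVC

Vowels present: e, u, u; each is a nucleus, giving 3 syllables.
Between /e/ (V1) and /u/ (V2): /rgw/; trying suffixes from longest down, /gw/ is the first permitted one, so coda /r/ | onset /gw/.
Between /u/ (V2) and /u/ (V3): just /v/ — single C goes to the following onset.
Result: ver.gwu.vuh.
Mapping each syllable to C/V: /ver/ → CVC, /gwu/ → CCV, /vuh/ → CVC.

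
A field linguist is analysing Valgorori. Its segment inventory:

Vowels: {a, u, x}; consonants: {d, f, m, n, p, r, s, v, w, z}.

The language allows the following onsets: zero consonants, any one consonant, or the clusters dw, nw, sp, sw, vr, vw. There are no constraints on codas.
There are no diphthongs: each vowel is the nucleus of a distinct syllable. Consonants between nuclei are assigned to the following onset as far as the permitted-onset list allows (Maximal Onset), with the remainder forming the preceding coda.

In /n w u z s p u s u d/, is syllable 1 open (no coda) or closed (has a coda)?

closed

The vowels are u, u, u — 3 nuclei, so 3 syllables.
/u…u/ gap (V1→V2): /zsp/ — longest licit onset from the right is /sp/, leaving /z/ as coda.
/u…u/ gap (V2→V3): /s/ is a single consonant, so it becomes the next onset.
So the parse is nwuz.spu.sud.
Syllable 1 is /nwuz/ with coda /z/, so it is closed.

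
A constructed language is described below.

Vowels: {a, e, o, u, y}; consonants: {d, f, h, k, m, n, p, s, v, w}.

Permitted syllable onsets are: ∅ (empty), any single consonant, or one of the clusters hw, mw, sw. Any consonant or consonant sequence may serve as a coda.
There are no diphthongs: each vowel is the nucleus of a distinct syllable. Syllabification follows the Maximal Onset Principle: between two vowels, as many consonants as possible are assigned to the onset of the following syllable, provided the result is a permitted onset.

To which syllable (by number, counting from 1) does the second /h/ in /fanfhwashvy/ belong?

2

Nuclei (vowels): a, a, y → 3 syllables.
V1 /a/ – V2 /a/: /nfhw/; trying suffixes from longest down, /hw/ is the first permitted one, so coda /nf/ | onset /hw/.
V2 /a/ – V3 /y/: /shv/ — longest licit onset from the right is /v/, leaving /sh/ as coda.
Result: fanf.hwash.vy.
The second /h/ is in the coda of syllable 2 (/hwash/).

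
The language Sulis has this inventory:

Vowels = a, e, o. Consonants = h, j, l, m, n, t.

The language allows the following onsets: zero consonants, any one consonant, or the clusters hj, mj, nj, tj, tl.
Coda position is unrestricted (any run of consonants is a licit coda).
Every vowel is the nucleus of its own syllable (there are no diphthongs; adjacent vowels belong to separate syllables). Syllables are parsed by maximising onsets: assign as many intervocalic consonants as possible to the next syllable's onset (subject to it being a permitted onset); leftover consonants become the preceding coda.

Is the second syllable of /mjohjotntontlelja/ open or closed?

Vowels present: o, o, o, e, a; each is a nucleus, giving 5 syllables.
/o…o/ gap (V1→V2): cluster /hj/ — /hj/ is itself a permitted onset, so the whole cluster goes right; preceding coda = ∅.
/o…o/ gap (V2→V3): /tnt/ splits as /tn/ + /t/ (/t/ is the longest suffix that is a licit onset).
/o…e/ gap (V3→V4): /ntl/; trying suffixes from longest down, /tl/ is the first permitted one, so coda /n/ | onset /tl/.
/e…a/ gap (V4→V5): /lj/ — longest licit onset from the right is /j/, leaving /l/ as coda.
Result: mjo.hjotn.ton.tlel.ja.
Syllable 2 is /hjotn/ with coda /tn/, so it is closed.

closed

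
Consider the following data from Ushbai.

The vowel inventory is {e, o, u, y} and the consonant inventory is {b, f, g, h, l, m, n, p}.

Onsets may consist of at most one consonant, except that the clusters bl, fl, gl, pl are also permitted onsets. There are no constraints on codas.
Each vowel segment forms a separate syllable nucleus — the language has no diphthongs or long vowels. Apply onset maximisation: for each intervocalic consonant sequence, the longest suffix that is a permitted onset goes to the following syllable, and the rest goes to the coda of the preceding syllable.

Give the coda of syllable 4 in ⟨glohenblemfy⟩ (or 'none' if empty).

The vowels are o, e, e, y — 4 nuclei, so 4 syllables.
V1 /o/ – V2 /e/: just /h/ — single C goes to the following onset.
V2 /e/ – V3 /e/: /nbl/ — longest licit onset from the right is /bl/, leaving /n/ as coda.
V3 /e/ – V4 /y/: /mf/ splits as /m/ + /f/ (/f/ is the longest suffix that is a licit onset).
Result: glo.hen.blem.fy.
Syllable 4 is /fy/: onset /f/, nucleus /y/, coda ∅.

none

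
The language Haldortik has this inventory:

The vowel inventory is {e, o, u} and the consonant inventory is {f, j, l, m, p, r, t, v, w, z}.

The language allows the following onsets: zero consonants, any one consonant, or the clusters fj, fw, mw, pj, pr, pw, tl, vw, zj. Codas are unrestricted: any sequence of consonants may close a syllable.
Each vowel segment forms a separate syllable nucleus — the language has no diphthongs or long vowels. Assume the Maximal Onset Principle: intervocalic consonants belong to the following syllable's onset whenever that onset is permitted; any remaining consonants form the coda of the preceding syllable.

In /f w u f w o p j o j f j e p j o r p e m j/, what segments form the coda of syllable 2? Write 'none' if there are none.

Vowels present: u, o, o, e, o, e; each is a nucleus, giving 6 syllables.
Between /u/ (V1) and /o/ (V2): /fw/ — entire cluster is a permitted onset → onset /fw/, coda ∅.
Between /o/ (V2) and /o/ (V3): /pj/ — entire cluster is a permitted onset → onset /pj/, coda ∅.
Between /o/ (V3) and /e/ (V4): /jfj/; trying suffixes from longest down, /fj/ is the first permitted one, so coda /j/ | onset /fj/.
Between /e/ (V4) and /o/ (V5): /pj/ is a licit onset in full, so it all attaches to the next syllable.
Between /o/ (V5) and /e/ (V6): /rp/ — longest licit onset from the right is /p/, leaving /r/ as coda.
Putting it together: fwu.fwo.pjoj.fje.pjor.pemj.
Syllable 2 is /fwo/: onset /fw/, nucleus /o/, coda ∅.

none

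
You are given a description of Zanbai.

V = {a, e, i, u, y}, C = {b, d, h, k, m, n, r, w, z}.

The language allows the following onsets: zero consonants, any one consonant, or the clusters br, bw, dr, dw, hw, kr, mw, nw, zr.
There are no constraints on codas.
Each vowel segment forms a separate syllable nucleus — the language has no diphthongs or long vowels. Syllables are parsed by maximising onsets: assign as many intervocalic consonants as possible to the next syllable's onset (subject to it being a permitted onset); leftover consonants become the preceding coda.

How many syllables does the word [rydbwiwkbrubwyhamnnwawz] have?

Vowels present: y, i, u, y, a, a; each is a nucleus, giving 6 syllables.

6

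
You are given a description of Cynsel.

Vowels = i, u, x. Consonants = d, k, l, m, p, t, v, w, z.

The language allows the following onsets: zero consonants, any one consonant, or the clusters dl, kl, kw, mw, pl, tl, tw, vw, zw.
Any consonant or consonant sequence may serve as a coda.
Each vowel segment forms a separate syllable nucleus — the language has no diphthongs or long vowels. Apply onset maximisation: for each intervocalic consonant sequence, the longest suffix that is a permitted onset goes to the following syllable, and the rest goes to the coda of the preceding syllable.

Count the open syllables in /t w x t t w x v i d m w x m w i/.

The vowels are x, x, i, x, i — 5 nuclei, so 5 syllables.
V1 /x/ – V2 /x/: /ttw/ — longest licit onset from the right is /tw/, leaving /t/ as coda.
V2 /x/ – V3 /i/: /v/ → onset of the next syllable (single consonants are always licit onsets).
V3 /i/ – V4 /x/: /dmw/ splits as /d/ + /mw/ (/mw/ is the longest suffix that is a licit onset).
V4 /x/ – V5 /i/: /mw/ is a licit onset in full, so it all attaches to the next syllable.
Result: twxt.twx.vid.mwx.mwi.
Classifying each syllable: /twxt/ (closed), /twx/ (open), /vid/ (closed), /mwx/ (open), /mwi/ (open).
Open syllables: 3.

3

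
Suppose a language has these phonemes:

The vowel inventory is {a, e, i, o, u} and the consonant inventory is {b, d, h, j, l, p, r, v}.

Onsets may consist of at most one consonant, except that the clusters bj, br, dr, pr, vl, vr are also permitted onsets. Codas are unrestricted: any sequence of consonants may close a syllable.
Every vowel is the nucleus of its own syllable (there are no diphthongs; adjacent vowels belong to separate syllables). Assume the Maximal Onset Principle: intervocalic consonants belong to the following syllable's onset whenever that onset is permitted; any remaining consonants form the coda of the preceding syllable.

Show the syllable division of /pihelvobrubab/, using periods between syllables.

pi.hel.vo.bru.bab

The vowels are i, e, o, u, a — 5 nuclei, so 5 syllables.
Between /i/ (V1) and /e/ (V2): just /h/ — single C goes to the following onset.
Between /e/ (V2) and /o/ (V3): /lv/ — longest licit onset from the right is /v/, leaving /l/ as coda.
Between /o/ (V3) and /u/ (V4): /br/ is a licit onset in full, so it all attaches to the next syllable.
Between /u/ (V4) and /a/ (V5): just /b/ — single C goes to the following onset.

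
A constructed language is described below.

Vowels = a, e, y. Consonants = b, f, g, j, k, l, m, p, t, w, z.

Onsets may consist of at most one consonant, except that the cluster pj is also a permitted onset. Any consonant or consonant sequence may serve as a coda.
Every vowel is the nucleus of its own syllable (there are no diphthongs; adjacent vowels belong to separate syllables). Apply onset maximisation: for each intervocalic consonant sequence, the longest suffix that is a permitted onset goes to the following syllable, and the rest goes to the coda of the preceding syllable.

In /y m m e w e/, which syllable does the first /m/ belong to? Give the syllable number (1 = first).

1

The vowels are y, e, e — 3 nuclei, so 3 syllables.
Between /y/ (V1) and /e/ (V2): /mm/ — longest licit onset from the right is /m/, leaving /m/ as coda.
Between /e/ (V2) and /e/ (V3): just /w/ — single C goes to the following onset.
Putting it together: ym.me.we.
The first /m/ is in the coda of syllable 1 (/ym/).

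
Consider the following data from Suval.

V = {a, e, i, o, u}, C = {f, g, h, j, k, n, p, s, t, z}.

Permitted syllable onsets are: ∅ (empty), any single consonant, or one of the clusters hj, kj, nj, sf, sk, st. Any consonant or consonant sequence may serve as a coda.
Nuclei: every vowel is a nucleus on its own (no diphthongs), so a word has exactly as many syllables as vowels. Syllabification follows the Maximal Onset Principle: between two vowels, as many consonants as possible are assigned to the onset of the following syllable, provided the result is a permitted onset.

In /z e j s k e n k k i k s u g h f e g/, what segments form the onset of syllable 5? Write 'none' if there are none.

The vowels are e, e, i, u, e — 5 nuclei, so 5 syllables.
V1 /e/ – V2 /e/: /jsk/ splits as /j/ + /sk/ (/sk/ is the longest suffix that is a licit onset).
V2 /e/ – V3 /i/: /nkk/; trying suffixes from longest down, /k/ is the first permitted one, so coda /nk/ | onset /k/.
V3 /i/ – V4 /u/: /ks/; trying suffixes from longest down, /s/ is the first permitted one, so coda /k/ | onset /s/.
V4 /u/ – V5 /e/: /ghf/ — longest licit onset from the right is /f/, leaving /gh/ as coda.
Result: zej.skenk.kik.sugh.feg.
Syllable 5 is /feg/: onset /f/, nucleus /e/, coda /g/.

f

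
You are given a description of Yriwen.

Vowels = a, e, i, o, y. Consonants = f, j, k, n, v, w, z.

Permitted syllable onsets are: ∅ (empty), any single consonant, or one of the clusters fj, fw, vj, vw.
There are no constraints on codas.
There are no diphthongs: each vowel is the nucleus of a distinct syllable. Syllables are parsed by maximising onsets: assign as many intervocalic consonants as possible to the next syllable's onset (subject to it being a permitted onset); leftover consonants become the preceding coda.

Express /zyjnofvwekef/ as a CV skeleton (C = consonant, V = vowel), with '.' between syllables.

CVC.CVC.CCV.CVC

The vowels are y, o, e, e — 4 nuclei, so 4 syllables.
σ1/σ2 boundary: /jn/; trying suffixes from longest down, /n/ is the first permitted one, so coda /j/ | onset /n/.
σ2/σ3 boundary: /fvw/ splits as /f/ + /vw/ (/vw/ is the longest suffix that is a licit onset).
σ3/σ4 boundary: /k/ is a single consonant, so it becomes the next onset.
Putting it together: zyj.nof.vwe.kef.
Mapping each syllable to C/V: /zyj/ → CVC, /nof/ → CVC, /vwe/ → CCV, /kef/ → CVC.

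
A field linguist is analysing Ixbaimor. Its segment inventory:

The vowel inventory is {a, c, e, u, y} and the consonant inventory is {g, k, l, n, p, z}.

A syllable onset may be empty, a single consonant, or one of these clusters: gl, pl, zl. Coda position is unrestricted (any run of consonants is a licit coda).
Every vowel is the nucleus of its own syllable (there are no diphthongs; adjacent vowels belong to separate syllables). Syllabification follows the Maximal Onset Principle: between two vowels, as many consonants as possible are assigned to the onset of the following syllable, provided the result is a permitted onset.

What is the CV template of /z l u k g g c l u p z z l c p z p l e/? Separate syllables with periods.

Vowels present: u, c, u, c, e; each is a nucleus, giving 5 syllables.
σ1/σ2 boundary: /kgg/ — longest licit onset from the right is /g/, leaving /kg/ as coda.
σ2/σ3 boundary: /l/ → onset of the next syllable (single consonants are always licit onsets).
σ3/σ4 boundary: /pzzl/ splits as /pz/ + /zl/ (/zl/ is the longest suffix that is a licit onset).
σ4/σ5 boundary: cluster /pzpl/ — the longest permitted-onset suffix is /pl/; onset = /pl/, preceding coda = /pz/.
So the parse is zlukg.gc.lupz.zlcpz.ple.
Mapping each syllable to C/V: /zlukg/ → CCVCC, /gc/ → CV, /lupz/ → CVCC, /zlcpz/ → CCVCC, /ple/ → CCV.

CCVCC.CV.CVCC.CCVCC.CCV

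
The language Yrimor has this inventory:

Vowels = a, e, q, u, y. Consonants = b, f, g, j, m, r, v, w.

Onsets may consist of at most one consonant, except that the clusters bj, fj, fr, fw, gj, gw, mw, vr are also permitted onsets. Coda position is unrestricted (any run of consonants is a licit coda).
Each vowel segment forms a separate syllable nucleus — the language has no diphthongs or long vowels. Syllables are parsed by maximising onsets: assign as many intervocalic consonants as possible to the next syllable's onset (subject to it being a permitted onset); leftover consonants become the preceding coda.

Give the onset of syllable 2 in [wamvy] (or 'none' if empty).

v

The vowels are a, y — 2 nuclei, so 2 syllables.
σ1/σ2 boundary: cluster /mv/ — the longest permitted-onset suffix is /v/; onset = /v/, preceding coda = /m/.
So the parse is wam.vy.
Syllable 2 is /vy/: onset /v/, nucleus /y/, coda ∅.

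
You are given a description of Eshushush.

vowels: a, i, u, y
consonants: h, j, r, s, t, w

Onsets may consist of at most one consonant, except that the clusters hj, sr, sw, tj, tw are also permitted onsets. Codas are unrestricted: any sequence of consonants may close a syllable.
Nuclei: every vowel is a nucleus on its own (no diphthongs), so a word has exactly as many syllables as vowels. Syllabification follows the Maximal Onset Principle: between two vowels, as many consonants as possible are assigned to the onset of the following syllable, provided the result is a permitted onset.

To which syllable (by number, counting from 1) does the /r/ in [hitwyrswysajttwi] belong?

2

Vowels present: i, y, y, a, i; each is a nucleus, giving 5 syllables.
Between /i/ (V1) and /y/ (V2): /tw/ — entire cluster is a permitted onset → onset /tw/, coda ∅.
Between /y/ (V2) and /y/ (V3): /rsw/ splits as /r/ + /sw/ (/sw/ is the longest suffix that is a licit onset).
Between /y/ (V3) and /a/ (V4): /s/ → onset of the next syllable (single consonants are always licit onsets).
Between /a/ (V4) and /i/ (V5): /jttw/; trying suffixes from longest down, /tw/ is the first permitted one, so coda /jt/ | onset /tw/.
So the parse is hi.twyr.swy.sajt.twi.
The /r/ is in the coda of syllable 2 (/twyr/).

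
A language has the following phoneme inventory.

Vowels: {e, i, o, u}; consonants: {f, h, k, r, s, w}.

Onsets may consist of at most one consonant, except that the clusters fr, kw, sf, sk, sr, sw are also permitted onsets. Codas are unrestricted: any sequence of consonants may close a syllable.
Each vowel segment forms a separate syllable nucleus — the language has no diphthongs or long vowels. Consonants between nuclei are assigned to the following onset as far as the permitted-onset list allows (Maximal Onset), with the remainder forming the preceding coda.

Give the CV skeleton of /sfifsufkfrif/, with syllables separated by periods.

CCVC.CVCC.CCVC

The vowels are i, u, i — 3 nuclei, so 3 syllables.
/i…u/ gap (V1→V2): /fs/ splits as /f/ + /s/ (/s/ is the longest suffix that is a licit onset).
/u…i/ gap (V2→V3): /fkfr/ — longest licit onset from the right is /fr/, leaving /fk/ as coda.
Putting it together: sfif.sufk.frif.
Mapping each syllable to C/V: /sfif/ → CCVC, /sufk/ → CVCC, /frif/ → CCVC.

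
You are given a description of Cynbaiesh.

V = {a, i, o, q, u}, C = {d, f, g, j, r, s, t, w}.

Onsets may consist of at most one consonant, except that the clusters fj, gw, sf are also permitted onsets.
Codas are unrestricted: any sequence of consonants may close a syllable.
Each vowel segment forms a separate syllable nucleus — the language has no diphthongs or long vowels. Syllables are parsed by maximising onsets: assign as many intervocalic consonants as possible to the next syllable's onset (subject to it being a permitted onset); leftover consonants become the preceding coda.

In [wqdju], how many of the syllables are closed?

Vowels present: q, u; each is a nucleus, giving 2 syllables.
/q…u/ gap (V1→V2): /dj/; trying suffixes from longest down, /j/ is the first permitted one, so coda /d/ | onset /j/.
So the parse is wqd.ju.
Classifying each syllable: /wqd/ (closed), /ju/ (open).
Closed syllables: 1.

1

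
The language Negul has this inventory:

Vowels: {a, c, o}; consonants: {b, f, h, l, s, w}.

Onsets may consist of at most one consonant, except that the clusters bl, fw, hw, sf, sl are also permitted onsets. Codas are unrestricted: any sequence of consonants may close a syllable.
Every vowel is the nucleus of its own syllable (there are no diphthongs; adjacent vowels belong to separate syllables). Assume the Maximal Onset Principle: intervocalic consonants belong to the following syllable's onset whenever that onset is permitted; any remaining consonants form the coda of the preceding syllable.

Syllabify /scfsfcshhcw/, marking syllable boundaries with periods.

Nuclei (vowels): c, c, c → 3 syllables.
Between /c/ (V1) and /c/ (V2): /fsf/ — longest licit onset from the right is /sf/, leaving /f/ as coda.
Between /c/ (V2) and /c/ (V3): /shh/ — longest licit onset from the right is /h/, leaving /sh/ as coda.

scf.sfcsh.hcw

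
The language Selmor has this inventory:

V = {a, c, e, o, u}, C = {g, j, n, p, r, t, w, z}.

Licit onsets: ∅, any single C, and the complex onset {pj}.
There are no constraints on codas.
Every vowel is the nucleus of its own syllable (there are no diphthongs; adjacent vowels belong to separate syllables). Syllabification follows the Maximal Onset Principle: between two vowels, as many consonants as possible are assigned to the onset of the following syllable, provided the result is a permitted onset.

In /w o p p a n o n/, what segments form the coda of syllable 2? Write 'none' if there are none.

Nuclei (vowels): o, a, o → 3 syllables.
σ1/σ2 boundary: cluster /pp/ — the longest permitted-onset suffix is /p/; onset = /p/, preceding coda = /p/.
σ2/σ3 boundary: just /n/ — single C goes to the following onset.
So the parse is wop.pa.non.
Syllable 2 is /pa/: onset /p/, nucleus /a/, coda ∅.

none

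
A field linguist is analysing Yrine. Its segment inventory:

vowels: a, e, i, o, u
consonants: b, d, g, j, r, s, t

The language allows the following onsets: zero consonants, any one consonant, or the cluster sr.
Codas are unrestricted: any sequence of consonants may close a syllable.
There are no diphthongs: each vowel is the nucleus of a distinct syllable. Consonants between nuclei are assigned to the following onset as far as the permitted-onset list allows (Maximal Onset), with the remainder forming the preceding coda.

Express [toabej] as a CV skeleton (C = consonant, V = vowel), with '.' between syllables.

Vowels present: o, a, e; each is a nucleus, giving 3 syllables.
/o…a/ gap (V1→V2): nothing intervenes; syllable break is V.V.
/a…e/ gap (V2→V3): just /b/ — single C goes to the following onset.
So the parse is to.a.bej.
Mapping each syllable to C/V: /to/ → CV, /a/ → V, /bej/ → CVC.

CV.V.CVC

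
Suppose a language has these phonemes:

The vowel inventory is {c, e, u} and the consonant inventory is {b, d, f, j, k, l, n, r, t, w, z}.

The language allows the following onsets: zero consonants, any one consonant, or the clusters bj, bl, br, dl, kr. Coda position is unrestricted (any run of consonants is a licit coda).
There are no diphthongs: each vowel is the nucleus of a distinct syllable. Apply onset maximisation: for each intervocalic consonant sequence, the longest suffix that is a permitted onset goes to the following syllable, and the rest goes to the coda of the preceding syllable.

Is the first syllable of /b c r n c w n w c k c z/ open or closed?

The vowels are c, c, c, c — 4 nuclei, so 4 syllables.
σ1/σ2 boundary: /rn/; trying suffixes from longest down, /n/ is the first permitted one, so coda /r/ | onset /n/.
σ2/σ3 boundary: /wnw/; trying suffixes from longest down, /w/ is the first permitted one, so coda /wn/ | onset /w/.
σ3/σ4 boundary: /k/ → onset of the next syllable (single consonants are always licit onsets).
Result: bcr.ncwn.wc.kcz.
Syllable 1 is /bcr/ with coda /r/, so it is closed.

closed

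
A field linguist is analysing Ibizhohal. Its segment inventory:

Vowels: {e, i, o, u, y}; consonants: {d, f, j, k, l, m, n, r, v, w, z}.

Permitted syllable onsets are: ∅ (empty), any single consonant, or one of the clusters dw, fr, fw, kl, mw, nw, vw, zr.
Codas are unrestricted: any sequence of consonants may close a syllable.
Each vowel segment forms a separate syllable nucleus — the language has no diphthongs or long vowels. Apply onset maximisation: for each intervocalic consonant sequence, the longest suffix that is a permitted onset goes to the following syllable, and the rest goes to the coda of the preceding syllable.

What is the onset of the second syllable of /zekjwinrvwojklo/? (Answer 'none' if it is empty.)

Nuclei (vowels): e, i, o, o → 4 syllables.
σ1/σ2 boundary: /kjw/; trying suffixes from longest down, /w/ is the first permitted one, so coda /kj/ | onset /w/.
σ2/σ3 boundary: /nrvw/ splits as /nr/ + /vw/ (/vw/ is the longest suffix that is a licit onset).
σ3/σ4 boundary: /jkl/; trying suffixes from longest down, /kl/ is the first permitted one, so coda /j/ | onset /kl/.
Putting it together: zekj.winr.vwoj.klo.
Syllable 2 is /winr/: onset /w/, nucleus /i/, coda /nr/.

w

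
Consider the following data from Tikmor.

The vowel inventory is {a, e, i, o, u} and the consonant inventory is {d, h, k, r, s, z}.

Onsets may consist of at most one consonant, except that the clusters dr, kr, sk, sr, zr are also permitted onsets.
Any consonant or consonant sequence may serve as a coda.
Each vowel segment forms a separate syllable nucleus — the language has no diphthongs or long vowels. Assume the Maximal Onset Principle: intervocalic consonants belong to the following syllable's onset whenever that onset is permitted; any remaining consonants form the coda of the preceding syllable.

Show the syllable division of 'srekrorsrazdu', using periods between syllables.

Nuclei (vowels): e, o, a, u → 4 syllables.
σ1/σ2 boundary: /kr/ — entire cluster is a permitted onset → onset /kr/, coda ∅.
σ2/σ3 boundary: /rsr/ splits as /r/ + /sr/ (/sr/ is the longest suffix that is a licit onset).
σ3/σ4 boundary: /zd/; trying suffixes from longest down, /d/ is the first permitted one, so coda /z/ | onset /d/.

sre.kror.sraz.du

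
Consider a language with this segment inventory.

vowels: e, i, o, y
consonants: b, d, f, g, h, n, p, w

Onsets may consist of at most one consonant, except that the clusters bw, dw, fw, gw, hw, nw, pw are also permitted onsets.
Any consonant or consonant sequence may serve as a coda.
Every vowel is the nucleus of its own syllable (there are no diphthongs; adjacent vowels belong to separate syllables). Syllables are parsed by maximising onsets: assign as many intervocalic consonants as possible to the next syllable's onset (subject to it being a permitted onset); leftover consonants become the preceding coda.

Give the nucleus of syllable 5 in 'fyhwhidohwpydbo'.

o

Vowels present: y, i, o, y, o; each is a nucleus, giving 5 syllables.
The fifth nucleus (vowel 5 from the left) is /o/.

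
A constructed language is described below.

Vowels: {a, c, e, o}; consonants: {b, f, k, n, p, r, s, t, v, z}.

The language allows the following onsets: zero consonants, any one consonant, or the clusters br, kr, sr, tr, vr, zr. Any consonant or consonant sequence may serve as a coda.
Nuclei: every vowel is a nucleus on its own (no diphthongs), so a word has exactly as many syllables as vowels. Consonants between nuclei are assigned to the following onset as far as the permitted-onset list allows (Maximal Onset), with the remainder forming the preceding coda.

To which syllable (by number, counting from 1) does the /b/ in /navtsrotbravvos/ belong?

3

Nuclei (vowels): a, o, a, o → 4 syllables.
Between /a/ (V1) and /o/ (V2): /vtsr/ splits as /vt/ + /sr/ (/sr/ is the longest suffix that is a licit onset).
Between /o/ (V2) and /a/ (V3): /tbr/ — longest licit onset from the right is /br/, leaving /t/ as coda.
Between /a/ (V3) and /o/ (V4): cluster /vv/ — the longest permitted-onset suffix is /v/; onset = /v/, preceding coda = /v/.
Result: navt.srot.brav.vos.
The /b/ is in the onset of syllable 3 (/brav/).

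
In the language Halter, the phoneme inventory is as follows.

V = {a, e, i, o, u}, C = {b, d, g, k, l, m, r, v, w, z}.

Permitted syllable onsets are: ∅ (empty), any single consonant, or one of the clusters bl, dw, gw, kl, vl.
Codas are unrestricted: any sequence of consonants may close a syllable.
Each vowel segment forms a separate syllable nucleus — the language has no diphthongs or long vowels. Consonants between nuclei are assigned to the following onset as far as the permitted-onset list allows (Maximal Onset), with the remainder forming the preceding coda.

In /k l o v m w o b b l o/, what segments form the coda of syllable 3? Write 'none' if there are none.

Nuclei (vowels): o, o, o → 3 syllables.
σ1/σ2 boundary: cluster /vmw/ — the longest permitted-onset suffix is /w/; onset = /w/, preceding coda = /vm/.
σ2/σ3 boundary: cluster /bbl/ — the longest permitted-onset suffix is /bl/; onset = /bl/, preceding coda = /b/.
Syllabification: klovm.wob.blo.
Syllable 3 is /blo/: onset /bl/, nucleus /o/, coda ∅.

none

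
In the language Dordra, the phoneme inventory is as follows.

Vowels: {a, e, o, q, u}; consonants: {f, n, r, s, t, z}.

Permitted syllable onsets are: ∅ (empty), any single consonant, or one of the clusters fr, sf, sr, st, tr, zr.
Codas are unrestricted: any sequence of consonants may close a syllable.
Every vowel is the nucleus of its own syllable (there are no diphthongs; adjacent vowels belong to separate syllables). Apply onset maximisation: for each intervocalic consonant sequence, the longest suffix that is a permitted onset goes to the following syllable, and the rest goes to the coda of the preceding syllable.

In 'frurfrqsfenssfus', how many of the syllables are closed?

3

Nuclei (vowels): u, q, e, u → 4 syllables.
V1 /u/ – V2 /q/: /rfr/; trying suffixes from longest down, /fr/ is the first permitted one, so coda /r/ | onset /fr/.
V2 /q/ – V3 /e/: cluster /sf/ — /sf/ is itself a permitted onset, so the whole cluster goes right; preceding coda = ∅.
V3 /e/ – V4 /u/: /nssf/ splits as /ns/ + /sf/ (/sf/ is the longest suffix that is a licit onset).
So the parse is frur.frq.sfens.sfus.
Classifying each syllable: /frur/ (closed), /frq/ (open), /sfens/ (closed), /sfus/ (closed).
Closed syllables: 3.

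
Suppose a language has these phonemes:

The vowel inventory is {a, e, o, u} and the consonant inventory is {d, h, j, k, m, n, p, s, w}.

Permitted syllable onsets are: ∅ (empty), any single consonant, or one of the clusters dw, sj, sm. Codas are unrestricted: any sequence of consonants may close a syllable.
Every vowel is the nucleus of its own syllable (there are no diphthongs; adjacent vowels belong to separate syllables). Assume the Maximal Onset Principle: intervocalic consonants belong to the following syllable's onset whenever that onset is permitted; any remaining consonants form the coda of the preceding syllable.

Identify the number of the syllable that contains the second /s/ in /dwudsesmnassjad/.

Vowels present: u, e, a, a; each is a nucleus, giving 4 syllables.
/u…e/ gap (V1→V2): /ds/ splits as /d/ + /s/ (/s/ is the longest suffix that is a licit onset).
/e…a/ gap (V2→V3): cluster /smn/ — the longest permitted-onset suffix is /n/; onset = /n/, preceding coda = /sm/.
/a…a/ gap (V3→V4): cluster /ssj/ — the longest permitted-onset suffix is /sj/; onset = /sj/, preceding coda = /s/.
Syllabification: dwud.sesm.nas.sjad.
The second /s/ is in the coda of syllable 2 (/sesm/).

2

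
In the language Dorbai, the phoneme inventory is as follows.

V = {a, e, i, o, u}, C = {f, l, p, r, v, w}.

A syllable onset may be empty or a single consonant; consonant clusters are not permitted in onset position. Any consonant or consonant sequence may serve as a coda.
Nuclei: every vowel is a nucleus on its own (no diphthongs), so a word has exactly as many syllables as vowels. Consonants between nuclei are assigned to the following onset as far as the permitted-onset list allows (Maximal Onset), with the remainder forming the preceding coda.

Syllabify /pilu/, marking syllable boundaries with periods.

Vowels present: i, u; each is a nucleus, giving 2 syllables.
σ1/σ2 boundary: /l/ → onset of the next syllable (single consonants are always licit onsets).

pi.lu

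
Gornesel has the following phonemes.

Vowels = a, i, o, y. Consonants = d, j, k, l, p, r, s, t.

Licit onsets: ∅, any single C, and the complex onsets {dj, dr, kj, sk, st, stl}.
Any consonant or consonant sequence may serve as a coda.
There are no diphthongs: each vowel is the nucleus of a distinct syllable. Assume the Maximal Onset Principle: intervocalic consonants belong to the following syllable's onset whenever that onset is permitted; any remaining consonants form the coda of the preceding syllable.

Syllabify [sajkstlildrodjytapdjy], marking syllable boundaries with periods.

The vowels are a, i, o, y, a, y — 6 nuclei, so 6 syllables.
V1 /a/ – V2 /i/: /jkstl/ splits as /jk/ + /stl/ (/stl/ is the longest suffix that is a licit onset).
V2 /i/ – V3 /o/: /ldr/ — longest licit onset from the right is /dr/, leaving /l/ as coda.
V3 /o/ – V4 /y/: cluster /dj/ — /dj/ is itself a permitted onset, so the whole cluster goes right; preceding coda = ∅.
V4 /y/ – V5 /a/: just /t/ — single C goes to the following onset.
V5 /a/ – V6 /y/: cluster /pdj/ — the longest permitted-onset suffix is /dj/; onset = /dj/, preceding coda = /p/.

sajk.stlil.dro.djy.tap.djy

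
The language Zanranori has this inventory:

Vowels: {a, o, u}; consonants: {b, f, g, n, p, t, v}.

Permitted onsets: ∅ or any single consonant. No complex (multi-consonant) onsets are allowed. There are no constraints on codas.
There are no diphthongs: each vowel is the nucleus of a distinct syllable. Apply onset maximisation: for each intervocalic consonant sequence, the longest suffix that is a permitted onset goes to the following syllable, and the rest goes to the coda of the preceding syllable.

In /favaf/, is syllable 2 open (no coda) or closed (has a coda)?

Vowels present: a, a; each is a nucleus, giving 2 syllables.
Between /a/ (V1) and /a/ (V2): just /v/ — single C goes to the following onset.
Syllabification: fa.vaf.
Syllable 2 is /vaf/ with coda /f/, so it is closed.

closed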